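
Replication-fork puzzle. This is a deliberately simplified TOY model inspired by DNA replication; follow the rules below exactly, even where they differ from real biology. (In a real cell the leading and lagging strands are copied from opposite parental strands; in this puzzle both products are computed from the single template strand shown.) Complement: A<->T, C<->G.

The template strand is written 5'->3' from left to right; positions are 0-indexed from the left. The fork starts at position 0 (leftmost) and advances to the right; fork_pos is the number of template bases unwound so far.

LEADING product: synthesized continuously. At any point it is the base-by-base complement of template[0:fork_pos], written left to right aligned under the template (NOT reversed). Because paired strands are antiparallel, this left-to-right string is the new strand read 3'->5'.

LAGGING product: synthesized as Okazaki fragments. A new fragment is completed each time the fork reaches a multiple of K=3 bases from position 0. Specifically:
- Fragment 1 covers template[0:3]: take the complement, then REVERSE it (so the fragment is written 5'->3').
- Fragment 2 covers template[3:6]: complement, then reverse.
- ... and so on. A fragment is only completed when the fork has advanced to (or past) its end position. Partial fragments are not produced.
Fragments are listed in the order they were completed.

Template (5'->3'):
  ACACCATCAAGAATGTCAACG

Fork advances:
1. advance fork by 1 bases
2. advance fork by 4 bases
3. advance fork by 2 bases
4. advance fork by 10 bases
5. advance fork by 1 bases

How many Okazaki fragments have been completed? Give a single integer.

Answer: 6

Derivation:
Step 1: advance 1 -> fork_pos = 0 + 1 = 1. Next multiple of 3 is 3 (not reached); still 0 fragment(s).
Step 2: advance 4 -> fork_pos = 1 + 4 = 5. Reached multiple(s) of 3: 3 -> fragment 1 completed (1 total).
Step 3: advance 2 -> fork_pos = 5 + 2 = 7. Reached multiple(s) of 3: 6 -> fragment 2 completed (2 total).
Step 4: advance 10 -> fork_pos = 7 + 10 = 17. Reached multiple(s) of 3: 9, 12, 15 -> fragments 3-5 completed (5 total).
Step 5: advance 1 -> fork_pos = 17 + 1 = 18. Reached multiple(s) of 3: 18 -> fragment 6 completed (6 total).
Check: final fork_pos = 18; the multiples of 3 that are <= 18 are 3..18 -> 18 // 3 = 6 completed fragment(s).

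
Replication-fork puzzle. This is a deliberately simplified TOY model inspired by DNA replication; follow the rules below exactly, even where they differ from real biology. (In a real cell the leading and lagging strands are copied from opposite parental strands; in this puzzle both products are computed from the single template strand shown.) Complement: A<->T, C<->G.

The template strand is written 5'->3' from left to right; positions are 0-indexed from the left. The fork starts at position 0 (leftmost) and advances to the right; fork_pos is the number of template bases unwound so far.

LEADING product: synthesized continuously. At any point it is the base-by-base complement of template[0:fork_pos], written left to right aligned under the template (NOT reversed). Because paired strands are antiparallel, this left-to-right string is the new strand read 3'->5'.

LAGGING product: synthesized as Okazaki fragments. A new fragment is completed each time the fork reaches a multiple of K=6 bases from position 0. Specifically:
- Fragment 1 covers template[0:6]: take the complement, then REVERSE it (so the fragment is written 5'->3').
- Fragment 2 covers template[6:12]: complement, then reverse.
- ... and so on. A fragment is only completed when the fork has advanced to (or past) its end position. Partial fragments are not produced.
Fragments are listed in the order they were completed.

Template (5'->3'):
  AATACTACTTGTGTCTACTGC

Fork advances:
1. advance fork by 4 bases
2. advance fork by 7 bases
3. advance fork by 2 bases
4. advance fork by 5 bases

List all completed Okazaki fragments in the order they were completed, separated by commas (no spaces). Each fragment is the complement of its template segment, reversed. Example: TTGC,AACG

Step 1: advance 4 -> fork_pos = 0 + 4 = 4. Next multiple of 6 is 6 (not reached); still 0 fragment(s).
Step 2: advance 7 -> fork_pos = 4 + 7 = 11. Reached multiple(s) of 6: 6 -> fragment 1 completed (1 total).
Step 3: advance 2 -> fork_pos = 11 + 2 = 13. Reached multiple(s) of 6: 12 -> fragment 2 completed (2 total).
Step 4: advance 5 -> fork_pos = 13 + 5 = 18. Reached multiple(s) of 6: 18 -> fragment 3 completed (3 total).
Final fork_pos = 18, so 3 fragment(s) are complete. Build each: template segment -> complement -> reverse.
Fragment 1: template[0:6] = AATACT -> complement TTATGA -> reversed AGTATT
Fragment 2: template[6:12] = ACTTGT -> complement TGAACA -> reversed ACAAGT
Fragment 3: template[12:18] = GTCTAC -> complement CAGATG -> reversed GTAGAC

Answer: AGTATT,ACAAGT,GTAGAC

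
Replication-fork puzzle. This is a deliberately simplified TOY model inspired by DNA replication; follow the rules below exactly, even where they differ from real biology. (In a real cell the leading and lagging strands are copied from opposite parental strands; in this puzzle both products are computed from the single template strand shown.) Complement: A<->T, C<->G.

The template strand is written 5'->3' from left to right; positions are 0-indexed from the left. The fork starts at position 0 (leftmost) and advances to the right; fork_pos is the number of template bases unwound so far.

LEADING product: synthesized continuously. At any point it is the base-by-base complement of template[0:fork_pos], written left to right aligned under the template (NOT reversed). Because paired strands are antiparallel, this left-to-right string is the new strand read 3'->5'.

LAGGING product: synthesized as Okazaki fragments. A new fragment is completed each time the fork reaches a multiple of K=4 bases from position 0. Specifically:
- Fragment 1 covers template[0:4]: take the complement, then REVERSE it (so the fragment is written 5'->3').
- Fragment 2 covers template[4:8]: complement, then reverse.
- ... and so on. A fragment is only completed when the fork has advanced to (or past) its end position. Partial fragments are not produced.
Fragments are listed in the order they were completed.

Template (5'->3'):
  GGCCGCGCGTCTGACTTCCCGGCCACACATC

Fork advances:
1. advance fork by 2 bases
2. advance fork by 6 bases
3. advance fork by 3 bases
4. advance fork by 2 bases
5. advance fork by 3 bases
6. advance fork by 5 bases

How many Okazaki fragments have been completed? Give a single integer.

Step 1: advance 2 -> fork_pos = 0 + 2 = 2. Next multiple of 4 is 4 (not reached); still 0 fragment(s).
Step 2: advance 6 -> fork_pos = 2 + 6 = 8. Reached multiple(s) of 4: 4, 8 -> fragments 1-2 completed (2 total).
Step 3: advance 3 -> fork_pos = 8 + 3 = 11. Next multiple of 4 is 12 (not reached); still 2 fragment(s).
Step 4: advance 2 -> fork_pos = 11 + 2 = 13. Reached multiple(s) of 4: 12 -> fragment 3 completed (3 total).
Step 5: advance 3 -> fork_pos = 13 + 3 = 16. Reached multiple(s) of 4: 16 -> fragment 4 completed (4 total).
Step 6: advance 5 -> fork_pos = 16 + 5 = 21. Reached multiple(s) of 4: 20 -> fragment 5 completed (5 total).
Check: final fork_pos = 21; the multiples of 4 that are <= 21 are 4..20 -> 21 // 4 = 5 completed fragment(s).

Answer: 5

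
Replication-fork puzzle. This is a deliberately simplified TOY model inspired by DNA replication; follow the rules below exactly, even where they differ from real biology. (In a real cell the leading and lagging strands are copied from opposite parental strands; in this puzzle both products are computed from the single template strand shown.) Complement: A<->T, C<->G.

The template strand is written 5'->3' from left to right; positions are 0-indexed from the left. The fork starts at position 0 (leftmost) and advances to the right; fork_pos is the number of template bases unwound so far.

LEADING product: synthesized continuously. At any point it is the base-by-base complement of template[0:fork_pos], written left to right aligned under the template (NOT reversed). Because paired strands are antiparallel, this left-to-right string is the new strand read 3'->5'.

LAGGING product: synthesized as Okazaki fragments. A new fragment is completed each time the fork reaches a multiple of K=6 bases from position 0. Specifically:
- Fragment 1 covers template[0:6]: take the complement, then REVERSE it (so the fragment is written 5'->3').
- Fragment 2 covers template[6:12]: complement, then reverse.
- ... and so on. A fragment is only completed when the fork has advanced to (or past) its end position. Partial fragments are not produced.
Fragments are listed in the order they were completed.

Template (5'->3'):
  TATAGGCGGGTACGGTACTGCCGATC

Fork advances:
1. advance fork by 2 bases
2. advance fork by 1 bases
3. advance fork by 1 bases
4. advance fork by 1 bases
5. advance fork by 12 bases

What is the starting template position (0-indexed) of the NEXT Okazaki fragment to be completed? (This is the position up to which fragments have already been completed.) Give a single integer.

Answer: 12

Derivation:
Step 1: advance 2 -> fork_pos = 0 + 2 = 2. Next multiple of 6 is 6 (not reached); still 0 fragment(s).
Step 2: advance 1 -> fork_pos = 2 + 1 = 3. Next multiple of 6 is 6 (not reached); still 0 fragment(s).
Step 3: advance 1 -> fork_pos = 3 + 1 = 4. Next multiple of 6 is 6 (not reached); still 0 fragment(s).
Step 4: advance 1 -> fork_pos = 4 + 1 = 5. Next multiple of 6 is 6 (not reached); still 0 fragment(s).
Step 5: advance 12 -> fork_pos = 5 + 12 = 17. Reached multiple(s) of 6: 6, 12 -> fragments 1-2 completed (2 total).
2 fragment(s) completed, covering template[0:12] (2 x 6 = 12). The next fragment, fragment 3, covers template[12:18], so it starts at position 12.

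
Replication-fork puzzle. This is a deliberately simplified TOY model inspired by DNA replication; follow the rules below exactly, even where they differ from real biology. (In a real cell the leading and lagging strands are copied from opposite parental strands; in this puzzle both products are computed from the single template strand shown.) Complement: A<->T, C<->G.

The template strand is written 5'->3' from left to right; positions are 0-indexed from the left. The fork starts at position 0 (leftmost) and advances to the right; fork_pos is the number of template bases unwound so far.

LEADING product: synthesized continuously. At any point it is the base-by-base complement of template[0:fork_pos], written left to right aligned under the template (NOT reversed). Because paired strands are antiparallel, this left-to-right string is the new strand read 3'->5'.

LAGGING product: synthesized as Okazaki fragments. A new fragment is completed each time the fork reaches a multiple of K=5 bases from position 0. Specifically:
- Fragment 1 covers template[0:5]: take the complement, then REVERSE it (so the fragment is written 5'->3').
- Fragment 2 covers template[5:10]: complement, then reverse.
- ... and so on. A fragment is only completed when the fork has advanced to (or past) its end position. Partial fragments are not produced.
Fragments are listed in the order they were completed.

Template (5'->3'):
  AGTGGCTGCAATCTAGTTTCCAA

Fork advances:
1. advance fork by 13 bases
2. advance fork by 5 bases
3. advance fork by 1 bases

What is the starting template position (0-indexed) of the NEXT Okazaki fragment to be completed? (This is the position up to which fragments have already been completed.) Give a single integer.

Step 1: advance 13 -> fork_pos = 0 + 13 = 13. Reached multiple(s) of 5: 5, 10 -> fragments 1-2 completed (2 total).
Step 2: advance 5 -> fork_pos = 13 + 5 = 18. Reached multiple(s) of 5: 15 -> fragment 3 completed (3 total).
Step 3: advance 1 -> fork_pos = 18 + 1 = 19. Next multiple of 5 is 20 (not reached); still 3 fragment(s).
3 fragment(s) completed, covering template[0:15] (3 x 5 = 15). The next fragment, fragment 4, covers template[15:20], so it starts at position 15.

Answer: 15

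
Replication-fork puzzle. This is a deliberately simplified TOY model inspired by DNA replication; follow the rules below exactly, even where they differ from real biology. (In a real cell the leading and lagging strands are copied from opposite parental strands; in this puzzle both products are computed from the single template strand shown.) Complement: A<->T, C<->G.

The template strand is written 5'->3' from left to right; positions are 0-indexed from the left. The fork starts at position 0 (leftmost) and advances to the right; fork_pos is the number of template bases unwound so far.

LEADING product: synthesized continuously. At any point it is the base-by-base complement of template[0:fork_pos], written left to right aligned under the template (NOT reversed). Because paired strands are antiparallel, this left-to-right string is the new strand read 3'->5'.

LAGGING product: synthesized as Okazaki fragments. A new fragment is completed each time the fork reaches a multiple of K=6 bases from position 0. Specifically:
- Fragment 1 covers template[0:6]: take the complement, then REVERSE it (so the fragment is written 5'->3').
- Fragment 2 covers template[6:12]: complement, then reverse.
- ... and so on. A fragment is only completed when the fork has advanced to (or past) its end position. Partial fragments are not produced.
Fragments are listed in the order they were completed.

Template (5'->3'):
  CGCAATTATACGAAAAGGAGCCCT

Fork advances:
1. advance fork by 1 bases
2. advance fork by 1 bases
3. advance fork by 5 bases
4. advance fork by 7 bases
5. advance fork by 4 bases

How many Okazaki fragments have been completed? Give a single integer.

Step 1: advance 1 -> fork_pos = 0 + 1 = 1. Next multiple of 6 is 6 (not reached); still 0 fragment(s).
Step 2: advance 1 -> fork_pos = 1 + 1 = 2. Next multiple of 6 is 6 (not reached); still 0 fragment(s).
Step 3: advance 5 -> fork_pos = 2 + 5 = 7. Reached multiple(s) of 6: 6 -> fragment 1 completed (1 total).
Step 4: advance 7 -> fork_pos = 7 + 7 = 14. Reached multiple(s) of 6: 12 -> fragment 2 completed (2 total).
Step 5: advance 4 -> fork_pos = 14 + 4 = 18. Reached multiple(s) of 6: 18 -> fragment 3 completed (3 total).
Check: final fork_pos = 18; the multiples of 6 that are <= 18 are 6..18 -> 18 // 6 = 3 completed fragment(s).

Answer: 3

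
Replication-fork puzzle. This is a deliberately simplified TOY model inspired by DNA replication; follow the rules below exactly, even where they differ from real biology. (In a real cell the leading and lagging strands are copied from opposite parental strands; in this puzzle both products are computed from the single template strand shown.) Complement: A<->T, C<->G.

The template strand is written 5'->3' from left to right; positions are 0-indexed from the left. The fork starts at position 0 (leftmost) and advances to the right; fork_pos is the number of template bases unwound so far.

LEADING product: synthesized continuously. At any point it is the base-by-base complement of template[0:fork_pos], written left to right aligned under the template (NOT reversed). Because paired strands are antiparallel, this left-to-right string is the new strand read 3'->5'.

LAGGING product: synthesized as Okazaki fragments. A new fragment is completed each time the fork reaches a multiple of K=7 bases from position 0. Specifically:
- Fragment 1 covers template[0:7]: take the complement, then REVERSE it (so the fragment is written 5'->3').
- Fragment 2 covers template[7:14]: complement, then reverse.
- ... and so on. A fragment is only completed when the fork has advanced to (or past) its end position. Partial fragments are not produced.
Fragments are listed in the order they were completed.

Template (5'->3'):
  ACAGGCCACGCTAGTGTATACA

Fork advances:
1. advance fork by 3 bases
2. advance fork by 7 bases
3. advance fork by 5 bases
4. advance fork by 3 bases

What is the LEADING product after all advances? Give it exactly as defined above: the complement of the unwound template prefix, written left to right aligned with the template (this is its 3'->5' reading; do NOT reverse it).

Answer: TGTCCGGTGCGATCACAT

Derivation:
Step 1: advance 3 -> fork_pos = 0 + 3 = 3.
Step 2: advance 7 -> fork_pos = 3 + 7 = 10.
Step 3: advance 5 -> fork_pos = 10 + 5 = 15.
Step 4: advance 3 -> fork_pos = 15 + 3 = 18.
Unwound prefix: template[0:18] = ACAGGCCACGCTAGTGTA
Complement it base by base (A<->T, C<->G), keeping left-to-right order:
  [0:5] ACAGG -> TGTCC
  [5:10] CCACG -> GGTGC
  [10:15] CTAGT -> GATCA
  [15:18] GTA -> CAT
Concatenate: TGTCCGGTGCGATCACAT (length 18; written aligned with the template, i.e. 3'->5').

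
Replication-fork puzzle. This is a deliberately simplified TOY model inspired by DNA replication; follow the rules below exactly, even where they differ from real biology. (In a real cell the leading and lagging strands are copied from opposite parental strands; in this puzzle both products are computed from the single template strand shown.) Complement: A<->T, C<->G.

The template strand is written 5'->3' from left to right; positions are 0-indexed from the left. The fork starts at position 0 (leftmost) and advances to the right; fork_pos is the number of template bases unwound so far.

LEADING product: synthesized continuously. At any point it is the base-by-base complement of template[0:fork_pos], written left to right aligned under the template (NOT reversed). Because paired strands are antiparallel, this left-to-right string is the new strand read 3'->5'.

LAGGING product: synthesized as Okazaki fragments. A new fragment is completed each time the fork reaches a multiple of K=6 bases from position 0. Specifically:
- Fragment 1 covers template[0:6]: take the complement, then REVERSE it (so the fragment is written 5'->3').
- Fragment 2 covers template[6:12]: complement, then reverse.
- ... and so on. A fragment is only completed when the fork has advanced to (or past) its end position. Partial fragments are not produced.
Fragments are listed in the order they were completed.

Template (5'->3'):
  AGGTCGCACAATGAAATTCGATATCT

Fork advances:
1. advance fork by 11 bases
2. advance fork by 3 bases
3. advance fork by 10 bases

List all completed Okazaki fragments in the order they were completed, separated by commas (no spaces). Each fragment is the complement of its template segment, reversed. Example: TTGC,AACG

Step 1: advance 11 -> fork_pos = 0 + 11 = 11. Reached multiple(s) of 6: 6 -> fragment 1 completed (1 total).
Step 2: advance 3 -> fork_pos = 11 + 3 = 14. Reached multiple(s) of 6: 12 -> fragment 2 completed (2 total).
Step 3: advance 10 -> fork_pos = 14 + 10 = 24. Reached multiple(s) of 6: 18, 24 -> fragments 3-4 completed (4 total).
Final fork_pos = 24, so 4 fragment(s) are complete. Build each: template segment -> complement -> reverse.
Fragment 1: template[0:6] = AGGTCG -> complement TCCAGC -> reversed CGACCT
Fragment 2: template[6:12] = CACAAT -> complement GTGTTA -> reversed ATTGTG
Fragment 3: template[12:18] = GAAATT -> complement CTTTAA -> reversed AATTTC
Fragment 4: template[18:24] = CGATAT -> complement GCTATA -> reversed ATATCG

Answer: CGACCT,ATTGTG,AATTTC,ATATCG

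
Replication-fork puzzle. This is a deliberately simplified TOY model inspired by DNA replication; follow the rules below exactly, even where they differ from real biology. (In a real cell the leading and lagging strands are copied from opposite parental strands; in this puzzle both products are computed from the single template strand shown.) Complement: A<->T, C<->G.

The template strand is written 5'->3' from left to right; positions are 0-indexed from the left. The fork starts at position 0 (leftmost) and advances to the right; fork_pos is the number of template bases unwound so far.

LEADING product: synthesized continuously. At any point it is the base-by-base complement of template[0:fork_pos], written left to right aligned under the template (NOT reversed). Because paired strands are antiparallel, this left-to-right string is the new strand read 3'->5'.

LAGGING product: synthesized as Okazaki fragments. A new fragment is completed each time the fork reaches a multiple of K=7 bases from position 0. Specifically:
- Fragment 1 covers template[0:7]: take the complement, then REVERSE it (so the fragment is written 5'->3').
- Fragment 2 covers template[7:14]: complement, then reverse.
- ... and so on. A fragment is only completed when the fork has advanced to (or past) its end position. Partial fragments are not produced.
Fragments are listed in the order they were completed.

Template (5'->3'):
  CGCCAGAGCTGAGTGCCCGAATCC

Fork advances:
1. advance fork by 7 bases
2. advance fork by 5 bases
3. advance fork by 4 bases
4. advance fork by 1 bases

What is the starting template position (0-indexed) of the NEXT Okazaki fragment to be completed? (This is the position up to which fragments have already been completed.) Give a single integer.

Answer: 14

Derivation:
Step 1: advance 7 -> fork_pos = 0 + 7 = 7. Reached multiple(s) of 7: 7 -> fragment 1 completed (1 total).
Step 2: advance 5 -> fork_pos = 7 + 5 = 12. Next multiple of 7 is 14 (not reached); still 1 fragment(s).
Step 3: advance 4 -> fork_pos = 12 + 4 = 16. Reached multiple(s) of 7: 14 -> fragment 2 completed (2 total).
Step 4: advance 1 -> fork_pos = 16 + 1 = 17. Next multiple of 7 is 21 (not reached); still 2 fragment(s).
2 fragment(s) completed, covering template[0:14] (2 x 7 = 14). The next fragment, fragment 3, covers template[14:21], so it starts at position 14.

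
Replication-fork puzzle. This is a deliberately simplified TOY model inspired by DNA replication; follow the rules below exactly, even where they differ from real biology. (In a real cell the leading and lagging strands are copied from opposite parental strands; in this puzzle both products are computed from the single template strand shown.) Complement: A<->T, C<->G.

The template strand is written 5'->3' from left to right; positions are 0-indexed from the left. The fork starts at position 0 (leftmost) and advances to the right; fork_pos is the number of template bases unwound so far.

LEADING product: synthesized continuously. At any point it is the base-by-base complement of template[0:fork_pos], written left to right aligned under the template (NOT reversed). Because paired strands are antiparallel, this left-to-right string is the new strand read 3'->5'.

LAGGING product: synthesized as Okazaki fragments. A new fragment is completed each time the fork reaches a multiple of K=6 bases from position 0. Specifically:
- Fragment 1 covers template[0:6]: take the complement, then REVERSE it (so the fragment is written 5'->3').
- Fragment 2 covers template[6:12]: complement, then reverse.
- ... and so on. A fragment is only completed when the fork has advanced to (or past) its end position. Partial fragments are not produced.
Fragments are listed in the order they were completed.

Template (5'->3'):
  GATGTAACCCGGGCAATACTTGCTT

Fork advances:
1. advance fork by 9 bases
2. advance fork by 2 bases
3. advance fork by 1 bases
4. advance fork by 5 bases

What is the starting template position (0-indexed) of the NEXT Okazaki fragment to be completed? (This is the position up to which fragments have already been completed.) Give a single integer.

Step 1: advance 9 -> fork_pos = 0 + 9 = 9. Reached multiple(s) of 6: 6 -> fragment 1 completed (1 total).
Step 2: advance 2 -> fork_pos = 9 + 2 = 11. Next multiple of 6 is 12 (not reached); still 1 fragment(s).
Step 3: advance 1 -> fork_pos = 11 + 1 = 12. Reached multiple(s) of 6: 12 -> fragment 2 completed (2 total).
Step 4: advance 5 -> fork_pos = 12 + 5 = 17. Next multiple of 6 is 18 (not reached); still 2 fragment(s).
2 fragment(s) completed, covering template[0:12] (2 x 6 = 12). The next fragment, fragment 3, covers template[12:18], so it starts at position 12.

Answer: 12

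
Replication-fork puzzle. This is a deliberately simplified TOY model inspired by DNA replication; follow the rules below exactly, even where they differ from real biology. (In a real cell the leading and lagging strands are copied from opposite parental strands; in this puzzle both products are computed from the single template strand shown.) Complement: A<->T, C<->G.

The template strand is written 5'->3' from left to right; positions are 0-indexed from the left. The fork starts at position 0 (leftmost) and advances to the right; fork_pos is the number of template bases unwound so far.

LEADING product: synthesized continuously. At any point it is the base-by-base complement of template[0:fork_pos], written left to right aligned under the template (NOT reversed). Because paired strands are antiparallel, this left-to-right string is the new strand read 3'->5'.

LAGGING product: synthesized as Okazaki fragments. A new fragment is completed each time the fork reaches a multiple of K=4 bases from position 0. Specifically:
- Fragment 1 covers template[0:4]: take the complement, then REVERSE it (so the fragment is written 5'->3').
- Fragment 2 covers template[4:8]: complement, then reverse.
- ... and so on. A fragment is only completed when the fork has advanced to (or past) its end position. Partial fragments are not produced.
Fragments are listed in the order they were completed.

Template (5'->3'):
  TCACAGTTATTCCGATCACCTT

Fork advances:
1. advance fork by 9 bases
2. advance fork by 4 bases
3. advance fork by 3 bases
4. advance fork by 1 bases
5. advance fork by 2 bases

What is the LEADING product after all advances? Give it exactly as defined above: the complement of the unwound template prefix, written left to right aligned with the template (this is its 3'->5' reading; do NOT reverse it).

Answer: AGTGTCAATAAGGCTAGTG

Derivation:
Step 1: advance 9 -> fork_pos = 0 + 9 = 9.
Step 2: advance 4 -> fork_pos = 9 + 4 = 13.
Step 3: advance 3 -> fork_pos = 13 + 3 = 16.
Step 4: advance 1 -> fork_pos = 16 + 1 = 17.
Step 5: advance 2 -> fork_pos = 17 + 2 = 19.
Unwound prefix: template[0:19] = TCACAGTTATTCCGATCAC
Complement it base by base (A<->T, C<->G), keeping left-to-right order:
  [0:5] TCACA -> AGTGT
  [5:10] GTTAT -> CAATA
  [10:15] TCCGA -> AGGCT
  [15:19] TCAC -> AGTG
Concatenate: AGTGTCAATAAGGCTAGTG (length 19; written aligned with the template, i.e. 3'->5').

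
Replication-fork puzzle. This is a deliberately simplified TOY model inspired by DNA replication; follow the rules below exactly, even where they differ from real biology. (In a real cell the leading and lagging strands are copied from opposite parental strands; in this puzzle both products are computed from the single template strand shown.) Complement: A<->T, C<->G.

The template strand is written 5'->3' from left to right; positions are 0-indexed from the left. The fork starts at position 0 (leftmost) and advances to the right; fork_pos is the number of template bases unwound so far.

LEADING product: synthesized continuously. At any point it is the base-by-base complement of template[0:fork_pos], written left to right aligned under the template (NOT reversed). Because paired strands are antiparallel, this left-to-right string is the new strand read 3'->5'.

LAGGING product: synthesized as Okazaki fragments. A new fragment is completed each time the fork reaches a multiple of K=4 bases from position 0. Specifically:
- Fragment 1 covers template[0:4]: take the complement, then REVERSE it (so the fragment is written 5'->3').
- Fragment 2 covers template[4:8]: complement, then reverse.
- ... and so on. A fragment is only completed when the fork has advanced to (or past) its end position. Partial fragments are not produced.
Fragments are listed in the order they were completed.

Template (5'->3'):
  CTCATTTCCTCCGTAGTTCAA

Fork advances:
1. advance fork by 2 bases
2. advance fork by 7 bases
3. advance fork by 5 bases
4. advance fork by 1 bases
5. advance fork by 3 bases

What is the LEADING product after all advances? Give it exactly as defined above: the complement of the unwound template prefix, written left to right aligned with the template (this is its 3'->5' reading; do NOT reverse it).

Step 1: advance 2 -> fork_pos = 0 + 2 = 2.
Step 2: advance 7 -> fork_pos = 2 + 7 = 9.
Step 3: advance 5 -> fork_pos = 9 + 5 = 14.
Step 4: advance 1 -> fork_pos = 14 + 1 = 15.
Step 5: advance 3 -> fork_pos = 15 + 3 = 18.
Unwound prefix: template[0:18] = CTCATTTCCTCCGTAGTT
Complement it base by base (A<->T, C<->G), keeping left-to-right order:
  [0:5] CTCAT -> GAGTA
  [5:10] TTCCT -> AAGGA
  [10:15] CCGTA -> GGCAT
  [15:18] GTT -> CAA
Concatenate: GAGTAAAGGAGGCATCAA (length 18; written aligned with the template, i.e. 3'->5').

Answer: GAGTAAAGGAGGCATCAA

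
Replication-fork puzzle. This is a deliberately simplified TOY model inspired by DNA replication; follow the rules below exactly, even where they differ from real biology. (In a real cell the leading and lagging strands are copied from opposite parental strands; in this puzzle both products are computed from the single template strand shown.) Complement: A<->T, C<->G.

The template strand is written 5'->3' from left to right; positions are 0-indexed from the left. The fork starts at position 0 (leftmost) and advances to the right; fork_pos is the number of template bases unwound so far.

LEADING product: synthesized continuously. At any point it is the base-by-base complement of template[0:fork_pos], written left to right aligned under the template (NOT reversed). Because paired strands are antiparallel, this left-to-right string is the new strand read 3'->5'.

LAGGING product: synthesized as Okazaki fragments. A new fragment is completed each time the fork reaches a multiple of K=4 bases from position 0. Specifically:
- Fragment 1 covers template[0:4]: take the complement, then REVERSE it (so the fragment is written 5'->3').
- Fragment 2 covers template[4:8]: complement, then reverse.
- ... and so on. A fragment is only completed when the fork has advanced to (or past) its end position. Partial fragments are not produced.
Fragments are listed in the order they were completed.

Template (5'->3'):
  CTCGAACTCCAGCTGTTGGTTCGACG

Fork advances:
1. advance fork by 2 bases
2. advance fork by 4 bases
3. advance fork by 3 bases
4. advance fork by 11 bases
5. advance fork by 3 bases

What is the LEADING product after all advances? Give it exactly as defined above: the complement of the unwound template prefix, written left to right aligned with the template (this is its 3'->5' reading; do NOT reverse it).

Step 1: advance 2 -> fork_pos = 0 + 2 = 2.
Step 2: advance 4 -> fork_pos = 2 + 4 = 6.
Step 3: advance 3 -> fork_pos = 6 + 3 = 9.
Step 4: advance 11 -> fork_pos = 9 + 11 = 20.
Step 5: advance 3 -> fork_pos = 20 + 3 = 23.
Unwound prefix: template[0:23] = CTCGAACTCCAGCTGTTGGTTCG
Complement it base by base (A<->T, C<->G), keeping left-to-right order:
  [0:5] CTCGA -> GAGCT
  [5:10] ACTCC -> TGAGG
  [10:15] AGCTG -> TCGAC
  [15:20] TTGGT -> AACCA
  [20:23] TCG -> AGC
Concatenate: GAGCTTGAGGTCGACAACCAAGC (length 23; written aligned with the template, i.e. 3'->5').

Answer: GAGCTTGAGGTCGACAACCAAGC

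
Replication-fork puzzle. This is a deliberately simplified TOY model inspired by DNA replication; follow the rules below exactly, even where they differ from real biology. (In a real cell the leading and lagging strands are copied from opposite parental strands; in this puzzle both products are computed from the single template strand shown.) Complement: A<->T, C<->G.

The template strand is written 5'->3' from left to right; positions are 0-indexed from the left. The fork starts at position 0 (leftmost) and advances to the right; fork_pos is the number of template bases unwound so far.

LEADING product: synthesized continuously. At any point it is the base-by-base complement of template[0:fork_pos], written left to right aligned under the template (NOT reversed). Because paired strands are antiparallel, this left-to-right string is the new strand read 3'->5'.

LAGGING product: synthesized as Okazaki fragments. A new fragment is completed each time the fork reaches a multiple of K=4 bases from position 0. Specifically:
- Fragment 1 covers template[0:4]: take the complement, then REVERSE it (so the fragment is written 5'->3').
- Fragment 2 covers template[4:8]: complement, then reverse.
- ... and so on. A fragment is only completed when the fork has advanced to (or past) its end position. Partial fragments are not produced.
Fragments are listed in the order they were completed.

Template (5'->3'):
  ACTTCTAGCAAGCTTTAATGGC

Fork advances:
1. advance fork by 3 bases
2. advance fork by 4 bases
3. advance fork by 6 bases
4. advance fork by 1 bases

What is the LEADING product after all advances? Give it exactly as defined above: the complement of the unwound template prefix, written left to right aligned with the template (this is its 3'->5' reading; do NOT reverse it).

Step 1: advance 3 -> fork_pos = 0 + 3 = 3.
Step 2: advance 4 -> fork_pos = 3 + 4 = 7.
Step 3: advance 6 -> fork_pos = 7 + 6 = 13.
Step 4: advance 1 -> fork_pos = 13 + 1 = 14.
Unwound prefix: template[0:14] = ACTTCTAGCAAGCT
Complement it base by base (A<->T, C<->G), keeping left-to-right order:
  [0:5] ACTTC -> TGAAG
  [5:10] TAGCA -> ATCGT
  [10:14] AGCT -> TCGA
Concatenate: TGAAGATCGTTCGA (length 14; written aligned with the template, i.e. 3'->5').

Answer: TGAAGATCGTTCGA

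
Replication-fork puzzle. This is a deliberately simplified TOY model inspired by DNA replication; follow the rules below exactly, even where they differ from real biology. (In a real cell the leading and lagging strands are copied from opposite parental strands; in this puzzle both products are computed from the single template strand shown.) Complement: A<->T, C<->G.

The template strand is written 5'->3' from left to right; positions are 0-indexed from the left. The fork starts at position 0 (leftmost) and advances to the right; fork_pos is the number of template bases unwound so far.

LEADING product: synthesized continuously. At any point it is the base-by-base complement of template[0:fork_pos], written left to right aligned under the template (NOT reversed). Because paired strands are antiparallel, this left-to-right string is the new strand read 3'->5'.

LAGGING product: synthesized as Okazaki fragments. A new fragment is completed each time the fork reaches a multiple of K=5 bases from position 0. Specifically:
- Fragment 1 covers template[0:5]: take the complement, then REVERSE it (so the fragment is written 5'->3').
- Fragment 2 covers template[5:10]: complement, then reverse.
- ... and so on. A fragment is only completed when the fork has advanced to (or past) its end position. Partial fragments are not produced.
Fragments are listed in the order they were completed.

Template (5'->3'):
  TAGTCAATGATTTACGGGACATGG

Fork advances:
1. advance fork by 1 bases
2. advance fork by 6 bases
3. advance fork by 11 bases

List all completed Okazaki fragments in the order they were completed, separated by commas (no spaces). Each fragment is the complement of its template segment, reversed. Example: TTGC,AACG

Answer: GACTA,TCATT,GTAAA

Derivation:
Step 1: advance 1 -> fork_pos = 0 + 1 = 1. Next multiple of 5 is 5 (not reached); still 0 fragment(s).
Step 2: advance 6 -> fork_pos = 1 + 6 = 7. Reached multiple(s) of 5: 5 -> fragment 1 completed (1 total).
Step 3: advance 11 -> fork_pos = 7 + 11 = 18. Reached multiple(s) of 5: 10, 15 -> fragments 2-3 completed (3 total).
Final fork_pos = 18, so 3 fragment(s) are complete. Build each: template segment -> complement -> reverse.
Fragment 1: template[0:5] = TAGTC -> complement ATCAG -> reversed GACTA
Fragment 2: template[5:10] = AATGA -> complement TTACT -> reversed TCATT
Fragment 3: template[10:15] = TTTAC -> complement AAATG -> reversed GTAAA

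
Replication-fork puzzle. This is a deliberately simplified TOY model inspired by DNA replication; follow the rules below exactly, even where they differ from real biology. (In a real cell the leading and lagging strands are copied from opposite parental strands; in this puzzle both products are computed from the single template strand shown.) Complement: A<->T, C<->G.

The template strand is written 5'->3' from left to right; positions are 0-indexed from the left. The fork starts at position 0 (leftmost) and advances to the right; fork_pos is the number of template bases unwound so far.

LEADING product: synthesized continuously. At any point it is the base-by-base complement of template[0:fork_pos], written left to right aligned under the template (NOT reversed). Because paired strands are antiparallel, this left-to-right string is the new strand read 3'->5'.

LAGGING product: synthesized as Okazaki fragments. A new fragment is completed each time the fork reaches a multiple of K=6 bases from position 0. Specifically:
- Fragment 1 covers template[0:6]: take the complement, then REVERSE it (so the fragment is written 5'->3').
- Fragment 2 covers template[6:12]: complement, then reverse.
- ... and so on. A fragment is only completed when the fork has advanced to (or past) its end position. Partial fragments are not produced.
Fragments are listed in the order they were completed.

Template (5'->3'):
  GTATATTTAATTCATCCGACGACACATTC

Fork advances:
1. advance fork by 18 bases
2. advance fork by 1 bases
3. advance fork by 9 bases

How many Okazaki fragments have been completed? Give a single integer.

Step 1: advance 18 -> fork_pos = 0 + 18 = 18. Reached multiple(s) of 6: 6, 12, 18 -> fragments 1-3 completed (3 total).
Step 2: advance 1 -> fork_pos = 18 + 1 = 19. Next multiple of 6 is 24 (not reached); still 3 fragment(s).
Step 3: advance 9 -> fork_pos = 19 + 9 = 28. Reached multiple(s) of 6: 24 -> fragment 4 completed (4 total).
Check: final fork_pos = 28; the multiples of 6 that are <= 28 are 6..24 -> 28 // 6 = 4 completed fragment(s).

Answer: 4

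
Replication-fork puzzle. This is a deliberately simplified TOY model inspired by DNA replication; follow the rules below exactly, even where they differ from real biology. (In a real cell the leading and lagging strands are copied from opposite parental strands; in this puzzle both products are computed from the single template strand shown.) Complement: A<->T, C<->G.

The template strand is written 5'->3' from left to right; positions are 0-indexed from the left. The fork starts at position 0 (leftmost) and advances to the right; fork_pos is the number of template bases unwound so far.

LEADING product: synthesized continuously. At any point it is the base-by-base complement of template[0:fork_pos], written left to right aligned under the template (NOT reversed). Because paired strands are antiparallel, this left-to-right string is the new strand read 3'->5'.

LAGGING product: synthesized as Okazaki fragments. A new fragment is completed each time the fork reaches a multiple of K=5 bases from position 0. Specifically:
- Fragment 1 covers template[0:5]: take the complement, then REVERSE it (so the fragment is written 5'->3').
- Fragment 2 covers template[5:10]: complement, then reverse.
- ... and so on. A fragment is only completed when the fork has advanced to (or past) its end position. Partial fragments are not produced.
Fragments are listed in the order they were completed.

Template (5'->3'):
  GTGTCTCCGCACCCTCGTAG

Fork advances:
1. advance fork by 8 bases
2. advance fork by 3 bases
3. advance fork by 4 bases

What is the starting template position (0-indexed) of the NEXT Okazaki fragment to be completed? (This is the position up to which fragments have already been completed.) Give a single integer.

Step 1: advance 8 -> fork_pos = 0 + 8 = 8. Reached multiple(s) of 5: 5 -> fragment 1 completed (1 total).
Step 2: advance 3 -> fork_pos = 8 + 3 = 11. Reached multiple(s) of 5: 10 -> fragment 2 completed (2 total).
Step 3: advance 4 -> fork_pos = 11 + 4 = 15. Reached multiple(s) of 5: 15 -> fragment 3 completed (3 total).
3 fragment(s) completed, covering template[0:15] (3 x 5 = 15). The next fragment, fragment 4, covers template[15:20], so it starts at position 15.

Answer: 15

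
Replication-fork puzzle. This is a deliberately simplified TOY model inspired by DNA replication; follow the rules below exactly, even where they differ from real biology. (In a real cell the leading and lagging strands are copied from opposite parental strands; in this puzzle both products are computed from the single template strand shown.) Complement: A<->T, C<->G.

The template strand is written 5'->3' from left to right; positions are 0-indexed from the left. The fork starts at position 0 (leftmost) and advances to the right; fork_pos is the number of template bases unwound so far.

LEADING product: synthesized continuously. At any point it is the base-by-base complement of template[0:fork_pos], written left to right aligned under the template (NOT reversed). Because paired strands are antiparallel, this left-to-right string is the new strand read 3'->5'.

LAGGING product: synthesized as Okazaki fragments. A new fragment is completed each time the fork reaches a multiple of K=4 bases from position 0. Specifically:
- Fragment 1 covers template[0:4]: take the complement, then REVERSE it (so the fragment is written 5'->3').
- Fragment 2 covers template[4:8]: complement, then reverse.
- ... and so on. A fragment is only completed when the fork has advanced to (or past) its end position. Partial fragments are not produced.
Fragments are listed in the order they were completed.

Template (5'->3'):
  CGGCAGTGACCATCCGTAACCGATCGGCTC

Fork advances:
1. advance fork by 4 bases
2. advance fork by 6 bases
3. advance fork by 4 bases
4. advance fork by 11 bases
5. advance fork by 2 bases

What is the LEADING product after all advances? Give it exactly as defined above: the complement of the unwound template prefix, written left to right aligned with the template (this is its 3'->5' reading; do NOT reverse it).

Answer: GCCGTCACTGGTAGGCATTGGCTAGCC

Derivation:
Step 1: advance 4 -> fork_pos = 0 + 4 = 4.
Step 2: advance 6 -> fork_pos = 4 + 6 = 10.
Step 3: advance 4 -> fork_pos = 10 + 4 = 14.
Step 4: advance 11 -> fork_pos = 14 + 11 = 25.
Step 5: advance 2 -> fork_pos = 25 + 2 = 27.
Unwound prefix: template[0:27] = CGGCAGTGACCATCCGTAACCGATCGG
Complement it base by base (A<->T, C<->G), keeping left-to-right order:
  [0:5] CGGCA -> GCCGT
  [5:10] GTGAC -> CACTG
  [10:15] CATCC -> GTAGG
  [15:20] GTAAC -> CATTG
  [20:25] CGATC -> GCTAG
  [25:27] GG -> CC
Concatenate: GCCGTCACTGGTAGGCATTGGCTAGCC (length 27; written aligned with the template, i.e. 3'->5').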